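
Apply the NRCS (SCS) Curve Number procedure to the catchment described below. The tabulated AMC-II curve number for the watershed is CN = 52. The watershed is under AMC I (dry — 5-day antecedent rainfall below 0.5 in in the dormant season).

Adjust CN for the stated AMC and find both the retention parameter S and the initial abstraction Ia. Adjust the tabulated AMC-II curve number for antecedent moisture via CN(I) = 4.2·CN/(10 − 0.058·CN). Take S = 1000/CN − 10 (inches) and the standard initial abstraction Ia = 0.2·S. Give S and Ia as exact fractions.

CN(I) from CN(II)=52: (4.2·52)/(10 − 0.058·52) = 9100/291 ≈ 31.271
S = 1000/(9100/291) − 10 = 2000/91 in ≈ 21.978 in
Ia = 0.2S: 0.2·21.978 = 4.396 in (exactly 400/91)

S = 2000/91 in ≈ 21.978 in; Ia = 400/91 in ≈ 4.396 in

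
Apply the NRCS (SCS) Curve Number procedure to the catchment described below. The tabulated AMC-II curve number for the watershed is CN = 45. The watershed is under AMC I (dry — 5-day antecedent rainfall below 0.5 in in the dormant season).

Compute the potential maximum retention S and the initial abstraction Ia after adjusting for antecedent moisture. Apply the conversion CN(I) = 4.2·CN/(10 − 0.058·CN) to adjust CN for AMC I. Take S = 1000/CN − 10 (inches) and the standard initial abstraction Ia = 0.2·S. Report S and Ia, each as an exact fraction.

Dry (AMC I): CN(I) = 4.2·45/(10 − 0.058·45) = 189/(739/100) = 18900/739 ≈ 25.575
Retention S: 1000/CN − 10 with CN=25.575 → S = 5500/189 ≈ 29.101 in
Ia = 0.2·(5500/189) = 1100/189 in ≈ 5.820 in

S = 5500/189 in ≈ 29.101 in; Ia = 1100/189 in ≈ 5.820 in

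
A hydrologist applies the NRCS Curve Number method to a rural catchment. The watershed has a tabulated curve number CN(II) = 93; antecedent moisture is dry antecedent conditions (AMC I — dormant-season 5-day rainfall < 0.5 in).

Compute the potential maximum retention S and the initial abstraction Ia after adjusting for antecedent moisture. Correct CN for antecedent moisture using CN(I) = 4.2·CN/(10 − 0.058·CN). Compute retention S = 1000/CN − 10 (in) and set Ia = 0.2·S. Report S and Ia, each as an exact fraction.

CN(I) from CN(II)=93: (4.2·93)/(10 − 0.058·93) = 27900/329 ≈ 84.802
S = 1000/(27900/329) − 10 = 500/279 in ≈ 1.792 in
Ia = 0.2·(500/279) = 100/279 in ≈ 0.358 in

S = 500/279 in ≈ 1.792 in; Ia = 100/279 in ≈ 0.358 in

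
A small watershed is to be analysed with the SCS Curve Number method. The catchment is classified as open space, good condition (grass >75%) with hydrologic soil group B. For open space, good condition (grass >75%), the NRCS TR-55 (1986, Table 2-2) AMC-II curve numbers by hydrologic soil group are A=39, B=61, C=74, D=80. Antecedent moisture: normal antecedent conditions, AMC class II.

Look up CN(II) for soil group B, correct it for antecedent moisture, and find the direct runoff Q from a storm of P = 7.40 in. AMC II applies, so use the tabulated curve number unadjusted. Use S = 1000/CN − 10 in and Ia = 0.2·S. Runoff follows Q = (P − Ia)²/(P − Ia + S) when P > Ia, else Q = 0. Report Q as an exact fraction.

Q = 3485689/1164185 in ≈ 2.994 in

NRCS table: open space, good condition (grass >75%), soil group B → CN(II) = 61
AMC II — tabulated CN = 61 applies directly.
S = 1000/61 − 10 = 390/61 in ≈ 6.393 in
Ia = 0.2·(390/61) = 78/61 in ≈ 1.279 in
Since P=7.400 > Ia=1.279: effective rainfall P−Ia = 1867/305 in
Runoff Q = (P−Ia)²/(P−Ia+S) = (6.121)²/(6.121+6.393) = 3485689/1164185 ≈ 2.994 in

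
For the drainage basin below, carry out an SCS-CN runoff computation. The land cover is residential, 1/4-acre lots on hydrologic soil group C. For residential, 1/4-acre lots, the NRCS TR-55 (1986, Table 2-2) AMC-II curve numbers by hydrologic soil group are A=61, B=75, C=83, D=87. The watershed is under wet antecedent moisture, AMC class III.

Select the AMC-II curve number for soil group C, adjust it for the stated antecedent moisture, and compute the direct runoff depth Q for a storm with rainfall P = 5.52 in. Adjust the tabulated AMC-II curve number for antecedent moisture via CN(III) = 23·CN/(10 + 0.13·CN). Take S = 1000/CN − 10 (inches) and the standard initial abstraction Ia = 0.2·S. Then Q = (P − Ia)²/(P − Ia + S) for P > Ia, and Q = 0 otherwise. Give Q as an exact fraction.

NRCS table: residential, 1/4-acre lots, soil group C → CN(II) = 83
Wet (AMC III): CN(III) = 23·83/(10 + 0.13·83) = 1909/(2079/100) = 190900/2079 ≈ 91.823
S = 1000/(190900/2079) − 10 = 1700/1909 in ≈ 0.891 in
Ia = 0.2S: 0.2·0.891 = 0.178 in (exactly 340/1909)
Excess rainfall: 5.520 − 0.178 = 5.342 in; P > Ia so Q > 0
Q: (254942/47725)² ÷ (297442/47725) = 32497711682/7097709725 in (≈ 4.579 in)

Q = 32497711682/7097709725 in ≈ 4.579 in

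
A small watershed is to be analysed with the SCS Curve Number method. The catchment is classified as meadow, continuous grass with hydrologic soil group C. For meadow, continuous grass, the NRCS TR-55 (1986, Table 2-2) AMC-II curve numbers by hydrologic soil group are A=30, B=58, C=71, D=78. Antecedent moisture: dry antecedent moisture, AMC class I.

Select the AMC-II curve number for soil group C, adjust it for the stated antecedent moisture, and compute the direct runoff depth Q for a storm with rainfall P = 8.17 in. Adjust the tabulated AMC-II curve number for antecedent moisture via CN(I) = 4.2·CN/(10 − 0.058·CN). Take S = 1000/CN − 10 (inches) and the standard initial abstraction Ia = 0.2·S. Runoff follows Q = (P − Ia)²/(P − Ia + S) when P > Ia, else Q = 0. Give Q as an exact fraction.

NRCS table: meadow, continuous grass, soil group C → CN(II) = 71
CN(I) from CN(II)=71: (4.2·71)/(10 − 0.058·71) = 149100/2941 ≈ 50.697
S = 1000/(149100/2941) − 10 = 14500/1491 in ≈ 9.725 in
Ia = 0.2S: 0.2·9.725 = 1.945 in (exactly 2900/1491)
Since P=8.170 > Ia=1.945: effective rainfall P−Ia = 928147/149100 in
Runoff Q = (P−Ia)²/(P−Ia+S) = (6.225)²/(6.225+9.725) = 861456853609/354581717700 ≈ 2.430 in

Q = 861456853609/354581717700 in ≈ 2.430 in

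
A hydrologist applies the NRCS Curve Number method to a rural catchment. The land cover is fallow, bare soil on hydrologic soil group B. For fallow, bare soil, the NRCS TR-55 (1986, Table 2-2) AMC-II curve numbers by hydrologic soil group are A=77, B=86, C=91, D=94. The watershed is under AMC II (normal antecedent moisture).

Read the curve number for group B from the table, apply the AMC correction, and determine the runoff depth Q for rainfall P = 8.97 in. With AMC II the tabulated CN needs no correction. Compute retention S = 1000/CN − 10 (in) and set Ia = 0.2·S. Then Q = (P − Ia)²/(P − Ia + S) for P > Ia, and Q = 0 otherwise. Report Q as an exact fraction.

Q = 1381683241/189935300 in ≈ 7.274 in

NRCS table: fallow, bare soil, soil group B → CN(II) = 86
CN(II) = 86; AMC II needs no correction.
Max retention: S = 1000/86 − 10 = 70/43 in (≈ 1.628 in)
Ia = 0.2·(70/43) = 14/43 in ≈ 0.326 in
P − Ia = 8.970 − 0.326 = 37171/4300 ≈ 8.644 in (> 0, runoff occurs)
Q = (37171/4300)²/((37171/4300) + 70/43) = (1381683241/18490000)/(44171/4300) = 1381683241/189935300 in ≈ 7.274 in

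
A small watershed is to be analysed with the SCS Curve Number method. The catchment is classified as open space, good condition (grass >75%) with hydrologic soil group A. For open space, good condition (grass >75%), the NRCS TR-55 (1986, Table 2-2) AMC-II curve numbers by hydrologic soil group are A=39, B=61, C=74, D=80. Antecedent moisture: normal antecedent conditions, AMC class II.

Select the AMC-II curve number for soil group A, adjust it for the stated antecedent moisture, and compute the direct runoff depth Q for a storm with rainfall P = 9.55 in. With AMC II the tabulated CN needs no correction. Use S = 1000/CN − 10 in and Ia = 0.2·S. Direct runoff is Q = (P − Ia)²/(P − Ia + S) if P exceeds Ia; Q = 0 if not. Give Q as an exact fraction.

Q = 25090081/13423020 in ≈ 1.869 in

NRCS table: open space, good condition (grass >75%), soil group A → CN(II) = 39
AMC II — tabulated CN = 39 applies directly.
Retention S: 1000/CN − 10 with CN=39.000 → S = 610/39 ≈ 15.641 in
Initial abstraction Ia = S/5 = (610/39)/5 = 122/39 ≈ 3.128 in
Excess rainfall: 9.550 − 3.128 = 6.422 in; P > Ia so Q > 0
Runoff Q = (P−Ia)²/(P−Ia+S) = (6.422)²/(6.422+15.641) = 25090081/13423020 ≈ 1.869 in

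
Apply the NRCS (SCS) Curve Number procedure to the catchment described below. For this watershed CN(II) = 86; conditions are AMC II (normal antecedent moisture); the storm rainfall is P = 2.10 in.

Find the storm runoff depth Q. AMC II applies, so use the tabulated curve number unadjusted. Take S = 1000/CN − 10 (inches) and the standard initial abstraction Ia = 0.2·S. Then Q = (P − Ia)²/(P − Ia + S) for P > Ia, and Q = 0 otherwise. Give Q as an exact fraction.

CN(II) = 86; AMC II needs no correction.
Retention S: 1000/CN − 10 with CN=86.000 → S = 70/43 ≈ 1.628 in
Initial abstraction Ia = S/5 = (70/43)/5 = 14/43 ≈ 0.326 in
Excess rainfall: 2.100 − 0.326 = 1.774 in; P > Ia so Q > 0
Q = (763/430)²/((763/430) + 70/43) = (582169/184900)/(1463/430) = 83167/89870 in ≈ 0.925 in

Q = 83167/89870 in ≈ 0.925 in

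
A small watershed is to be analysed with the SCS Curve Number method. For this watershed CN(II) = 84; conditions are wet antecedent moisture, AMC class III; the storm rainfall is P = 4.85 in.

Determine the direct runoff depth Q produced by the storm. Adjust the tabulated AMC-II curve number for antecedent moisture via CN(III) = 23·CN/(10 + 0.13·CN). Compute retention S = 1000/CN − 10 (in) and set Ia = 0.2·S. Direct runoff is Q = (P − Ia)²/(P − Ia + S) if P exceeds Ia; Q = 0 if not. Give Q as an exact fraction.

Q = 2047653001/514404660 in ≈ 3.981 in

Adjust CN=84 to AMC III: 23·84/(10 + 0.13·84) → 1932 ÷ (523/25) = 48300/523 ≈ 92.352
Retention S: 1000/CN − 10 with CN=92.352 → S = 400/483 ≈ 0.828 in
Initial abstraction Ia = S/5 = (400/483)/5 = 80/483 ≈ 0.166 in
Since P=4.850 > Ia=0.166: effective rainfall P−Ia = 45251/9660 in
Runoff Q = (P−Ia)²/(P−Ia+S) = (4.684)²/(4.684+0.828) = 2047653001/514404660 ≈ 3.981 in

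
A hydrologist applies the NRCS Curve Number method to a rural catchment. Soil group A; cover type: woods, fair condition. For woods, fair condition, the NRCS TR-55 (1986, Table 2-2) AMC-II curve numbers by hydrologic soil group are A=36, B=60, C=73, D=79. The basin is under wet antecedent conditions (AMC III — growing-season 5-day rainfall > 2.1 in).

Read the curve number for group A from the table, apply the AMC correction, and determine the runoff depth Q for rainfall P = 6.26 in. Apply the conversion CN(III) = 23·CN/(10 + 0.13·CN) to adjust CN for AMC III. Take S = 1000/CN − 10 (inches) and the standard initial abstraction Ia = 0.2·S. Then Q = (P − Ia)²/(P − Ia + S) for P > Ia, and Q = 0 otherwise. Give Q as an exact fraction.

NRCS table: woods, fair condition, soil group A → CN(II) = 36
Adjust CN=36 to AMC III: 23·36/(10 + 0.13·36) → 828 ÷ (367/25) = 20700/367 ≈ 56.403
Retention S: 1000/CN − 10 with CN=56.403 → S = 1600/207 ≈ 7.729 in
Ia = 0.2S: 0.2·7.729 = 1.546 in (exactly 320/207)
Excess rainfall: 6.260 − 1.546 = 4.714 in; P > Ia so Q > 0
Q: (48791/10350)² ÷ (128791/10350) = 2380561681/1332986850 in (≈ 1.786 in)

Q = 2380561681/1332986850 in ≈ 1.786 in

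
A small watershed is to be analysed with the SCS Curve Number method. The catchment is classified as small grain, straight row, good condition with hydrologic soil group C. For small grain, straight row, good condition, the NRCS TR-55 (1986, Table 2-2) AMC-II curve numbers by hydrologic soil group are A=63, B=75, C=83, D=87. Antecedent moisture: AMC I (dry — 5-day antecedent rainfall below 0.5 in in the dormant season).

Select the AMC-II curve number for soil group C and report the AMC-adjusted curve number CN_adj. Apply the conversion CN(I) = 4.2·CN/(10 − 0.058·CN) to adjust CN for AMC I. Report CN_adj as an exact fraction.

CN_adj = 174300/2593 ≈ 67.219

NRCS table: small grain, straight row, good condition, soil group C → CN(II) = 83
CN(I) from CN(II)=83: (4.2·83)/(10 − 0.058·83) = 174300/2593 ≈ 67.219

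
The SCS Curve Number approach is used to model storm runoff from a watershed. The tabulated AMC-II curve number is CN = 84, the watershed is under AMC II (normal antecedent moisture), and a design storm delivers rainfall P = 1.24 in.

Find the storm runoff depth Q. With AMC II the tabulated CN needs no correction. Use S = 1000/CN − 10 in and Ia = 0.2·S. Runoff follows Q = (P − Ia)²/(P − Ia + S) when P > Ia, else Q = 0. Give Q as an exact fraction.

AMC II — tabulated CN = 84 applies directly.
Max retention: S = 1000/84 − 10 = 40/21 in (≈ 1.905 in)
Initial abstraction Ia = S/5 = (40/21)/5 = 8/21 ≈ 0.381 in
Excess rainfall: 1.240 − 0.381 = 0.859 in; P > Ia so Q > 0
Q: (451/525)² ÷ (1451/525) = 203401/761775 in (≈ 0.267 in)

Q = 203401/761775 in ≈ 0.267 in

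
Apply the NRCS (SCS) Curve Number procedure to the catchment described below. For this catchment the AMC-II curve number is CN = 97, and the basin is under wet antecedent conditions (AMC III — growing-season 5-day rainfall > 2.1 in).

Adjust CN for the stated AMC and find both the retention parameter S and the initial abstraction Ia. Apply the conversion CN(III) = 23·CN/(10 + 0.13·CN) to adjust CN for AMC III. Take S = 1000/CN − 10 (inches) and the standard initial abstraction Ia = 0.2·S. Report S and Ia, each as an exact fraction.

Adjust CN=97 to AMC III: 23·97/(10 + 0.13·97) → 2231 ÷ (2261/100) = 223100/2261 ≈ 98.673
Max retention: S = 1000/(223100/2261) − 10 = 300/2231 in (≈ 0.134 in)
Ia = 0.2·(300/2231) = 60/2231 in ≈ 0.027 in

S = 300/2231 in ≈ 0.134 in; Ia = 60/2231 in ≈ 0.027 in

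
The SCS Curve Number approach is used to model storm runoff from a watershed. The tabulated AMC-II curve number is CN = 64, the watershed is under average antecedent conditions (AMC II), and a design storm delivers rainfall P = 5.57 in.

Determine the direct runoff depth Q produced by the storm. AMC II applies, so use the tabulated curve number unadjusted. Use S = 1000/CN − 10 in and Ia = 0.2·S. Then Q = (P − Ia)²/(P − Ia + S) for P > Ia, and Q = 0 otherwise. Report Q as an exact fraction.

AMC II — tabulated CN = 64 applies directly.
Retention S: 1000/CN − 10 with CN=64.000 → S = 45/8 ≈ 5.625 in
Ia = 0.2·(45/8) = 9/8 in ≈ 1.125 in
Excess rainfall: 5.570 − 1.125 = 4.445 in; P > Ia so Q > 0
Q: (889/200)² ÷ (1007/100) = 790321/402800 in (≈ 1.962 in)

Q = 790321/402800 in ≈ 1.962 in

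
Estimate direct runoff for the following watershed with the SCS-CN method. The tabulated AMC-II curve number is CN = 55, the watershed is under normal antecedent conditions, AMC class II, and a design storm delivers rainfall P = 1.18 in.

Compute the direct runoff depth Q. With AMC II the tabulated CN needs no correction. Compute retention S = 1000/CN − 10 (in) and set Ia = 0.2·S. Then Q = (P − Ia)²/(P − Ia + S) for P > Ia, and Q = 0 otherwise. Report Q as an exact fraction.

CN(II) = 55; AMC II needs no correction.
Max retention: S = 1000/55 − 10 = 90/11 in (≈ 8.182 in)
Initial abstraction Ia = S/5 = (90/11)/5 = 18/11 ≈ 1.636 in
P = 1.180 ≤ Ia = 1.636 in: entire storm abstracted, Q = 0.

Q = 0 in ≈ 0.000 in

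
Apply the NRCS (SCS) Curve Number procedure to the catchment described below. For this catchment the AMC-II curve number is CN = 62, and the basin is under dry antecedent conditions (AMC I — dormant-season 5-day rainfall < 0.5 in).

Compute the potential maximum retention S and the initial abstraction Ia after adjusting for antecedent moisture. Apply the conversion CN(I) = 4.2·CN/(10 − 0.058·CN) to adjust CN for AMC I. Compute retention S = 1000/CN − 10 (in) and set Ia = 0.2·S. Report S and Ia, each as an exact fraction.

S = 9500/651 in ≈ 14.593 in; Ia = 1900/651 in ≈ 2.919 in

Dry (AMC I): CN(I) = 4.2·62/(10 − 0.058·62) = (1302/5)/(1601/250) = 65100/1601 ≈ 40.662
S = 1000/(65100/1601) − 10 = 9500/651 in ≈ 14.593 in
Ia = 0.2·(9500/651) = 1900/651 in ≈ 2.919 in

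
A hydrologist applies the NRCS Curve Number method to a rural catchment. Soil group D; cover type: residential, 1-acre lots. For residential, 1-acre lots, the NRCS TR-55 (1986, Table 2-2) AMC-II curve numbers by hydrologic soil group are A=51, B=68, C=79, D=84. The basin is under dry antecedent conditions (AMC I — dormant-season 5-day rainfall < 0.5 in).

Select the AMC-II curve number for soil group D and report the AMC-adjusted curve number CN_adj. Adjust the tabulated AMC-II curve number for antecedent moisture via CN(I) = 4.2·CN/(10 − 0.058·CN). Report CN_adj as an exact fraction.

CN_adj = 44100/641 ≈ 68.799

NRCS table: residential, 1-acre lots, soil group D → CN(II) = 84
CN(I) from CN(II)=84: (4.2·84)/(10 − 0.058·84) = 44100/641 ≈ 68.799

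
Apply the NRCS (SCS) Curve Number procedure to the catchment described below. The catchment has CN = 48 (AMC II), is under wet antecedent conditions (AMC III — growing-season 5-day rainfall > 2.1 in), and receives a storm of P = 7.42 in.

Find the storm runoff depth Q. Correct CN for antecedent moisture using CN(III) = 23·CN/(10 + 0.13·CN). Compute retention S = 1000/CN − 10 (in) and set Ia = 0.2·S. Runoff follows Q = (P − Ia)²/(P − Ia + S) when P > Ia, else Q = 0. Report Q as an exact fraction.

Q = 499477801/133166550 in ≈ 3.751 in

Adjust CN=48 to AMC III: 23·48/(10 + 0.13·48) → 1104 ÷ (406/25) = 13800/203 ≈ 67.980
Max retention: S = 1000/(13800/203) − 10 = 325/69 in (≈ 4.710 in)
Ia = 0.2S: 0.2·4.710 = 0.942 in (exactly 65/69)
Excess rainfall: 7.420 − 0.942 = 6.478 in; P > Ia so Q > 0
Q: (22349/3450)² ÷ (38599/3450) = 499477801/133166550 in (≈ 3.751 in)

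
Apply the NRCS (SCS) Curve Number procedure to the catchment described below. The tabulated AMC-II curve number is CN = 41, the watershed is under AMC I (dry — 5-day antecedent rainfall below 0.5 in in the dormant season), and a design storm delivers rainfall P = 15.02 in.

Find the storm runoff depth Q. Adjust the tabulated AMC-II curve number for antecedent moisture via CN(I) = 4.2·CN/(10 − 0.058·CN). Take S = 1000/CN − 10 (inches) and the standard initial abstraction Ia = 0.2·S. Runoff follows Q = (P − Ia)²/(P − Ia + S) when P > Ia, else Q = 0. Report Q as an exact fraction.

Q = 123630295321/78635603550 in ≈ 1.572 in

Dry (AMC I): CN(I) = 4.2·41/(10 − 0.058·41) = (861/5)/(3811/500) = 86100/3811 ≈ 22.592
S = 1000/(86100/3811) − 10 = 29500/861 in ≈ 34.262 in
Initial abstraction Ia = S/5 = (29500/861)/5 = 5900/861 ≈ 6.852 in
Excess rainfall: 15.020 − 6.852 = 8.168 in; P > Ia so Q > 0
Runoff Q = (P−Ia)²/(P−Ia+S) = (8.168)²/(8.168+34.262) = 123630295321/78635603550 ≈ 1.572 in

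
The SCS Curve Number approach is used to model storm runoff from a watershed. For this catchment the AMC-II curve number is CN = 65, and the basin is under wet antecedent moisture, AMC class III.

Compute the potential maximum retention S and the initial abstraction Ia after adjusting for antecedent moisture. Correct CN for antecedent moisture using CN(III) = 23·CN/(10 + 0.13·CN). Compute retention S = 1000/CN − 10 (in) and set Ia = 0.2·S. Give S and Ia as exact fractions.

S = 700/299 in ≈ 2.341 in; Ia = 140/299 in ≈ 0.468 in

Wet (AMC III): CN(III) = 23·65/(10 + 0.13·65) = 1495/(369/20) = 29900/369 ≈ 81.030
Max retention: S = 1000/(29900/369) − 10 = 700/299 in (≈ 2.341 in)
Initial abstraction Ia = S/5 = (700/299)/5 = 140/299 ≈ 0.468 in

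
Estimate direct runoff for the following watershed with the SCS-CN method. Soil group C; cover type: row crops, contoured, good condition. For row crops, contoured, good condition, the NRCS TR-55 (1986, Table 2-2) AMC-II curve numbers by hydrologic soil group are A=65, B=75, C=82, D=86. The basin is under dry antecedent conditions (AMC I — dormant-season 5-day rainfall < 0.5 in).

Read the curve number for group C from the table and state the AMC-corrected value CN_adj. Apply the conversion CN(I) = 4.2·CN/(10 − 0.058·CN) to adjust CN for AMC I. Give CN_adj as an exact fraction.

CN_adj = 28700/437 ≈ 65.675

NRCS table: row crops, contoured, good condition, soil group C → CN(II) = 82
Dry (AMC I): CN(I) = 4.2·82/(10 − 0.058·82) = (1722/5)/(1311/250) = 28700/437 ≈ 65.675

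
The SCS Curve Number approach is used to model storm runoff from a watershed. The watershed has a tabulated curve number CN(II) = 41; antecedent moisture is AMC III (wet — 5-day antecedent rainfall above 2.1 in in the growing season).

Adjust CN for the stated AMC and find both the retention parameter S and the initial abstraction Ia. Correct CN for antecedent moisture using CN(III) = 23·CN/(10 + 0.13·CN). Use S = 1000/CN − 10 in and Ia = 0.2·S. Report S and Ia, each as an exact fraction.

S = 5900/943 in ≈ 6.257 in; Ia = 1180/943 in ≈ 1.251 in

Adjust CN=41 to AMC III: 23·41/(10 + 0.13·41) → 943 ÷ (1533/100) = 94300/1533 ≈ 61.513
S = 1000/(94300/1533) − 10 = 5900/943 in ≈ 6.257 in
Ia = 0.2·(5900/943) = 1180/943 in ≈ 1.251 in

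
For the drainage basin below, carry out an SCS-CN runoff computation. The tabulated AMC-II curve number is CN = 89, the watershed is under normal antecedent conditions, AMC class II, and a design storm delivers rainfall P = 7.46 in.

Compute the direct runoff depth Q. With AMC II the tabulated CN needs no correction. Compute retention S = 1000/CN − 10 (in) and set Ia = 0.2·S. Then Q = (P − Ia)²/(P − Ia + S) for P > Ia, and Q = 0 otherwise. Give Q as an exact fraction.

CN(II) = 89; AMC II needs no correction.
S = 1000/89 − 10 = 110/89 in ≈ 1.236 in
Ia = 0.2·(110/89) = 22/89 in ≈ 0.247 in
P − Ia = 7.460 − 0.247 = 32097/4450 ≈ 7.213 in (> 0, runoff occurs)
Q: (32097/4450)² ÷ (37597/4450) = 1030217409/167306650 in (≈ 6.158 in)

Q = 1030217409/167306650 in ≈ 6.158 in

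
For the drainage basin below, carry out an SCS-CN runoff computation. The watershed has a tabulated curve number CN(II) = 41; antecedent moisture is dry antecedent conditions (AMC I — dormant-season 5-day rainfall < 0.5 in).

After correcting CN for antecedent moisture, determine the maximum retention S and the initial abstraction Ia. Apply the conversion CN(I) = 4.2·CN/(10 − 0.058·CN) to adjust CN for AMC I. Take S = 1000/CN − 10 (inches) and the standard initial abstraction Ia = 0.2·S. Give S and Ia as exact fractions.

Dry (AMC I): CN(I) = 4.2·41/(10 − 0.058·41) = (861/5)/(3811/500) = 86100/3811 ≈ 22.592
Max retention: S = 1000/(86100/3811) − 10 = 29500/861 in (≈ 34.262 in)
Initial abstraction Ia = S/5 = (29500/861)/5 = 5900/861 ≈ 6.852 in

S = 29500/861 in ≈ 34.262 in; Ia = 5900/861 in ≈ 6.852 in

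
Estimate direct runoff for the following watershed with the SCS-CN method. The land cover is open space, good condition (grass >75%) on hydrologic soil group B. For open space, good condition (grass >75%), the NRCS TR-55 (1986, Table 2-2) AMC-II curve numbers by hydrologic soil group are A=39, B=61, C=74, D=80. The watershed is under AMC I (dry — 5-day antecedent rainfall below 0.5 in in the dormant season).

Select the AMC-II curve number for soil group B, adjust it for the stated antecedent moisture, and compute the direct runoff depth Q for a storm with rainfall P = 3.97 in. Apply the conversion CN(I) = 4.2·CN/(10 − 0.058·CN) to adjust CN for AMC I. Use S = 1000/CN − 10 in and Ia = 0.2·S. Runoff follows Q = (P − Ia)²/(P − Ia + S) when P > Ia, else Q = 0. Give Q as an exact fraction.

Q = 1561751361/29442461300 in ≈ 0.053 in

NRCS table: open space, good condition (grass >75%), soil group B → CN(II) = 61
CN(I) from CN(II)=61: (4.2·61)/(10 − 0.058·61) = 42700/1077 ≈ 39.647
S = 1000/(42700/1077) − 10 = 6500/427 in ≈ 15.222 in
Ia = 0.2S: 0.2·15.222 = 3.044 in (exactly 1300/427)
Excess rainfall: 3.970 − 3.044 = 0.926 in; P > Ia so Q > 0
Q = (39519/42700)²/((39519/42700) + 6500/427) = (1561751361/1823290000)/(689519/42700) = 1561751361/29442461300 in ≈ 0.053 in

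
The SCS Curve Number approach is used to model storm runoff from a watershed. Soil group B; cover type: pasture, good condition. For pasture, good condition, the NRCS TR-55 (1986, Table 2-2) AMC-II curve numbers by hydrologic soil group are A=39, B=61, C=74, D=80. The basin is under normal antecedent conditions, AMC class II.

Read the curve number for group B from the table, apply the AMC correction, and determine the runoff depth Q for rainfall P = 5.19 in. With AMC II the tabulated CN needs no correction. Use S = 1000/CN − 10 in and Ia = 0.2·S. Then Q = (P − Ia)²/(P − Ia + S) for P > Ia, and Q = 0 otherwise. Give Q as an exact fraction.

Q = 189750627/127813300 in ≈ 1.485 in

NRCS table: pasture, good condition, soil group B → CN(II) = 61
Average conditions: CN = 61 (no AMC adjustment).
S = 1000/61 − 10 = 390/61 in ≈ 6.393 in
Initial abstraction Ia = S/5 = (390/61)/5 = 78/61 ≈ 1.279 in
P − Ia = 5.190 − 1.279 = 23859/6100 ≈ 3.911 in (> 0, runoff occurs)
Q = (23859/6100)²/((23859/6100) + 390/61) = (569251881/37210000)/(62859/6100) = 189750627/127813300 in ≈ 1.485 in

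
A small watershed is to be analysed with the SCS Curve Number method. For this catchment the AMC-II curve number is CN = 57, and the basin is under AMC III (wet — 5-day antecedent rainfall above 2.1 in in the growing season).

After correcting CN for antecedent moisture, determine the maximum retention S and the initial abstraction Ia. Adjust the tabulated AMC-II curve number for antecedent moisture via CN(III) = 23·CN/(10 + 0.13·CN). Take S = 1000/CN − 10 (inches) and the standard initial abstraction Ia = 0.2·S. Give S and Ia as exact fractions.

S = 4300/1311 in ≈ 3.280 in; Ia = 860/1311 in ≈ 0.656 in

Wet (AMC III): CN(III) = 23·57/(10 + 0.13·57) = 1311/(1741/100) = 131100/1741 ≈ 75.302
Retention S: 1000/CN − 10 with CN=75.302 → S = 4300/1311 ≈ 3.280 in
Ia = 0.2S: 0.2·3.280 = 0.656 in (exactly 860/1311)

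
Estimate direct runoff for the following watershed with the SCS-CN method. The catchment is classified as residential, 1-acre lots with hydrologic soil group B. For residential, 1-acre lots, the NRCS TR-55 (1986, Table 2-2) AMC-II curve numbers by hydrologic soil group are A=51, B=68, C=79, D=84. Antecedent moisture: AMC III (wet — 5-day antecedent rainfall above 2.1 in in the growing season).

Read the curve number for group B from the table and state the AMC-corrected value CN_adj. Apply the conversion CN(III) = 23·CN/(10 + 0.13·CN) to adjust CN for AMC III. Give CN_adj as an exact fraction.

NRCS table: residential, 1-acre lots, soil group B → CN(II) = 68
Adjust CN=68 to AMC III: 23·68/(10 + 0.13·68) → 1564 ÷ (471/25) = 39100/471 ≈ 83.015

CN_adj = 39100/471 ≈ 83.015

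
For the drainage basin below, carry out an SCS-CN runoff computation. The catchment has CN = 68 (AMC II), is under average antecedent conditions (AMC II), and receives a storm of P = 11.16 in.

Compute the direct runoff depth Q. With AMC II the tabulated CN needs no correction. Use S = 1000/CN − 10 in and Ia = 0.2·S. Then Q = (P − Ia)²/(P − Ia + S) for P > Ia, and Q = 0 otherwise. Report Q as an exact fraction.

Q = 18861649/2695775 in ≈ 6.997 in

AMC II — tabulated CN = 68 applies directly.
Retention S: 1000/CN − 10 with CN=68.000 → S = 80/17 ≈ 4.706 in
Ia = 0.2S: 0.2·4.706 = 0.941 in (exactly 16/17)
Since P=11.160 > Ia=0.941: effective rainfall P−Ia = 4343/425 in
Runoff Q = (P−Ia)²/(P−Ia+S) = (10.219)²/(10.219+4.706) = 18861649/2695775 ≈ 6.997 in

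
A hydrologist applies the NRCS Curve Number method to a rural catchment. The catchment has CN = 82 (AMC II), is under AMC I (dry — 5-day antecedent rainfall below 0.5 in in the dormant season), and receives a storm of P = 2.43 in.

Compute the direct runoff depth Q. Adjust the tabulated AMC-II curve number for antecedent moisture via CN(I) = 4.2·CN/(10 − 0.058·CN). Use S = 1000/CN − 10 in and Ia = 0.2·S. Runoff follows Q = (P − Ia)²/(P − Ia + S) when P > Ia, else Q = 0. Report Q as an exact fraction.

Adjust CN=82 to AMC I: 4.2·82/(10 − 0.058·82) → (1722/5) ÷ (1311/250) = 28700/437 ≈ 65.675
Retention S: 1000/CN − 10 with CN=65.675 → S = 1500/287 ≈ 5.226 in
Initial abstraction Ia = S/5 = (1500/287)/5 = 300/287 ≈ 1.045 in
P − Ia = 2.430 − 1.045 = 39741/28700 ≈ 1.385 in (> 0, runoff occurs)
Runoff Q = (P−Ia)²/(P−Ia+S) = (1.385)²/(1.385+5.226) = 526449027/1815188900 ≈ 0.290 in

Q = 526449027/1815188900 in ≈ 0.290 in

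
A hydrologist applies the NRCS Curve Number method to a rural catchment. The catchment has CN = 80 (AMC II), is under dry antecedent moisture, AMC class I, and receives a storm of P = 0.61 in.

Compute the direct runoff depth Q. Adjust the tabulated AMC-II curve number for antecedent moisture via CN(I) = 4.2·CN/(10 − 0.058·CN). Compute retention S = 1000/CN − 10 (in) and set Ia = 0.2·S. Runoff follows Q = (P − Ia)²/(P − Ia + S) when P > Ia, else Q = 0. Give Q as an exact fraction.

Q = 0 in ≈ 0.000 in

Adjust CN=80 to AMC I: 4.2·80/(10 − 0.058·80) → 336 ÷ (134/25) = 4200/67 ≈ 62.687
S = 1000/(4200/67) − 10 = 125/21 in ≈ 5.952 in
Ia = 0.2S: 0.2·5.952 = 1.190 in (exactly 25/21)
P = 0.610 ≤ Ia = 1.190 in: entire storm abstracted, Q = 0.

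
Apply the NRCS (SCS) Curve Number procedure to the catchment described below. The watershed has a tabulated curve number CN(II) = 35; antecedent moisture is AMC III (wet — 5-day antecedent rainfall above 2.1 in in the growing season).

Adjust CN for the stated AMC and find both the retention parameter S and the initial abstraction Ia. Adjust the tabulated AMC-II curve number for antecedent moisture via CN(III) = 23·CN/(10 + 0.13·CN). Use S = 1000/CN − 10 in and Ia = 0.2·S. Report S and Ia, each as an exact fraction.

Adjust CN=35 to AMC III: 23·35/(10 + 0.13·35) → 805 ÷ (291/20) = 16100/291 ≈ 55.326
S = 1000/(16100/291) − 10 = 1300/161 in ≈ 8.075 in
Initial abstraction Ia = S/5 = (1300/161)/5 = 260/161 ≈ 1.615 in

S = 1300/161 in ≈ 8.075 in; Ia = 260/161 in ≈ 1.615 in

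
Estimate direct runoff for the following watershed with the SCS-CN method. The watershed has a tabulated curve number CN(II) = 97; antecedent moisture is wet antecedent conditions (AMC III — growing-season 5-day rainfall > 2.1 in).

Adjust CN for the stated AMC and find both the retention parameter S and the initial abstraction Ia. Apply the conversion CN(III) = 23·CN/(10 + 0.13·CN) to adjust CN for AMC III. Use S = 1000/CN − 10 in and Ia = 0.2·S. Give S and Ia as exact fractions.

S = 300/2231 in ≈ 0.134 in; Ia = 60/2231 in ≈ 0.027 in

Adjust CN=97 to AMC III: 23·97/(10 + 0.13·97) → 2231 ÷ (2261/100) = 223100/2261 ≈ 98.673
Max retention: S = 1000/(223100/2261) − 10 = 300/2231 in (≈ 0.134 in)
Ia = 0.2S: 0.2·0.134 = 0.027 in (exactly 60/2231)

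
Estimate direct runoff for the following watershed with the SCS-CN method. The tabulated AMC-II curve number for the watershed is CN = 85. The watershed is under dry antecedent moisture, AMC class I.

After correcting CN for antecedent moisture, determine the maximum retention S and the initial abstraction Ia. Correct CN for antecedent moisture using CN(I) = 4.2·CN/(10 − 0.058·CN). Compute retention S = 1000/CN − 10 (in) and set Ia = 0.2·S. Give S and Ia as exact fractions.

Dry (AMC I): CN(I) = 4.2·85/(10 − 0.058·85) = 357/(507/100) = 11900/169 ≈ 70.414
Retention S: 1000/CN − 10 with CN=70.414 → S = 500/119 ≈ 4.202 in
Initial abstraction Ia = S/5 = (500/119)/5 = 100/119 ≈ 0.840 in

S = 500/119 in ≈ 4.202 in; Ia = 100/119 in ≈ 0.840 in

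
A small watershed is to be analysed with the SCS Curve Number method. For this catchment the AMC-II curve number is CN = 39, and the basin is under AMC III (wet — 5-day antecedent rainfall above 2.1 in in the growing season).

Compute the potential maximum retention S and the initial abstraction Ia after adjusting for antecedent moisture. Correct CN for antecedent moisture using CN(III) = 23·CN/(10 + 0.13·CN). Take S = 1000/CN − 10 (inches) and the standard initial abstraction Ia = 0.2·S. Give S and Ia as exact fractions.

Adjust CN=39 to AMC III: 23·39/(10 + 0.13·39) → 897 ÷ (1507/100) = 89700/1507 ≈ 59.522
Max retention: S = 1000/(89700/1507) − 10 = 6100/897 in (≈ 6.800 in)
Initial abstraction Ia = S/5 = (6100/897)/5 = 1220/897 ≈ 1.360 in

S = 6100/897 in ≈ 6.800 in; Ia = 1220/897 in ≈ 1.360 in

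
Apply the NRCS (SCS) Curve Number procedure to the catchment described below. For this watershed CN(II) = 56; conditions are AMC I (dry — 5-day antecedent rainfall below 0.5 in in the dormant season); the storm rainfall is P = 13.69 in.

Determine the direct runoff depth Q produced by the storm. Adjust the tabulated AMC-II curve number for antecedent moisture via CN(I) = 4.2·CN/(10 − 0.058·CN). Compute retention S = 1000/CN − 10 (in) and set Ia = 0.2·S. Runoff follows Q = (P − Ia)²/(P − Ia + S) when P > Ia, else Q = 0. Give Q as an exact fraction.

Q = 21387015049/6192272100 in ≈ 3.454 in

CN(I) from CN(II)=56: (4.2·56)/(10 − 0.058·56) = 7350/211 ≈ 34.834
Max retention: S = 1000/(7350/211) − 10 = 2750/147 in (≈ 18.707 in)
Ia = 0.2·(2750/147) = 550/147 in ≈ 3.741 in
Excess rainfall: 13.690 − 3.741 = 9.949 in; P > Ia so Q > 0
Q = (146243/14700)²/((146243/14700) + 2750/147) = (21387015049/216090000)/(421243/14700) = 21387015049/6192272100 in ≈ 3.454 in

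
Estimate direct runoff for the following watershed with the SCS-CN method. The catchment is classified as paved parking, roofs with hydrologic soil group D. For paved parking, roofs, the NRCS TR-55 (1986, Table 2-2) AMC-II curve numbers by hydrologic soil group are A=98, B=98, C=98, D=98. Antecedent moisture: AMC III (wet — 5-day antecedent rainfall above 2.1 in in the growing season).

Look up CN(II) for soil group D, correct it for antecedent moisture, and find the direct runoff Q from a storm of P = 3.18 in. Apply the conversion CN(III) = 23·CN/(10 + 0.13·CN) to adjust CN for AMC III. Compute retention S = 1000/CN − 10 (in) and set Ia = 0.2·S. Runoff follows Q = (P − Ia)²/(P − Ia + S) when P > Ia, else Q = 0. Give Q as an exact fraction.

Q = 31752745249/10322925550 in ≈ 3.076 in

NRCS table: paved parking, roofs, soil group D → CN(II) = 98
CN(III) from CN(II)=98: (23·98)/(10 + 0.13·98) = 112700/1137 ≈ 99.120
S = 1000/(112700/1137) − 10 = 100/1127 in ≈ 0.089 in
Ia = 0.2·(100/1127) = 20/1127 in ≈ 0.018 in
Excess rainfall: 3.180 − 0.018 = 3.162 in; P > Ia so Q > 0
Q: (178193/56350)² ÷ (183193/56350) = 31752745249/10322925550 in (≈ 3.076 in)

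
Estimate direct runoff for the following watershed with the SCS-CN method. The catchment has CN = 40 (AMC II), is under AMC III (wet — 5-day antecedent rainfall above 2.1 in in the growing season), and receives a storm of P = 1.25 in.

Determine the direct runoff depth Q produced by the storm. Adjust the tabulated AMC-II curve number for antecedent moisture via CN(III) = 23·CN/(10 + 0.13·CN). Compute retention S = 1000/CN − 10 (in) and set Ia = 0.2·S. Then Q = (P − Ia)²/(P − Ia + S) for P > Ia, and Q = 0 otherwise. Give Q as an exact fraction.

Adjust CN=40 to AMC III: 23·40/(10 + 0.13·40) → 920 ÷ (76/5) = 1150/19 ≈ 60.526
Retention S: 1000/CN − 10 with CN=60.526 → S = 150/23 ≈ 6.522 in
Ia = 0.2·(150/23) = 30/23 in ≈ 1.304 in
P = 1.250 ≤ Ia = 1.304 in: entire storm abstracted, Q = 0.

Q = 0 in ≈ 0.000 in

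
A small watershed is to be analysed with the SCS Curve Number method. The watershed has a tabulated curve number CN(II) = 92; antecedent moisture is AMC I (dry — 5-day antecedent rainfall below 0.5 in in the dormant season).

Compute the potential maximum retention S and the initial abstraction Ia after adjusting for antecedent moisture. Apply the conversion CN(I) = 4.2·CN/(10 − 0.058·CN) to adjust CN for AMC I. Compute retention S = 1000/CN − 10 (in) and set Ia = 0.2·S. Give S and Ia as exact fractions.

S = 1000/483 in ≈ 2.070 in; Ia = 200/483 in ≈ 0.414 in

Dry (AMC I): CN(I) = 4.2·92/(10 − 0.058·92) = (1932/5)/(583/125) = 48300/583 ≈ 82.847
Retention S: 1000/CN − 10 with CN=82.847 → S = 1000/483 ≈ 2.070 in
Ia = 0.2·(1000/483) = 200/483 in ≈ 0.414 in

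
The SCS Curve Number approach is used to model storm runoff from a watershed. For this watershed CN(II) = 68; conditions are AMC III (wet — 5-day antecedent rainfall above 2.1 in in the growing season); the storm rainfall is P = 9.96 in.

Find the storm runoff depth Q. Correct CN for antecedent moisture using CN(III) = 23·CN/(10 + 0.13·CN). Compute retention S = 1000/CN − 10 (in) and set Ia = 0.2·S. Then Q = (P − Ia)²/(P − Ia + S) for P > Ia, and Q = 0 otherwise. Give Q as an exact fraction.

Q = 8715902881/1108084225 in ≈ 7.866 in

Wet (AMC III): CN(III) = 23·68/(10 + 0.13·68) = 1564/(471/25) = 39100/471 ≈ 83.015
Max retention: S = 1000/(39100/471) − 10 = 800/391 in (≈ 2.046 in)
Ia = 0.2·(800/391) = 160/391 in ≈ 0.409 in
Excess rainfall: 9.960 − 0.409 = 9.551 in; P > Ia so Q > 0
Q: (93359/9775)² ÷ (113359/9775) = 8715902881/1108084225 in (≈ 7.866 in)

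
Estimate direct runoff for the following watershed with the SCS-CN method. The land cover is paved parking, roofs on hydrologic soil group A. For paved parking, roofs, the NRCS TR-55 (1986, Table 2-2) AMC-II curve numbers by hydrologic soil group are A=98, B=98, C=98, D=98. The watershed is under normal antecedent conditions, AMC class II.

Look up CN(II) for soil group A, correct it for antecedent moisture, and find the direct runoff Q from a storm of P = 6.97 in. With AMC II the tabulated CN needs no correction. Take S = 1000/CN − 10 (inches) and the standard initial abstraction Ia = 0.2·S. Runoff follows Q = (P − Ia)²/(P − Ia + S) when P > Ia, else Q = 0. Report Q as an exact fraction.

Q = 1152806209/171269700 in ≈ 6.731 in

NRCS table: paved parking, roofs, soil group A → CN(II) = 98
Average conditions: CN = 98 (no AMC adjustment).
Retention S: 1000/CN − 10 with CN=98.000 → S = 10/49 ≈ 0.204 in
Ia = 0.2S: 0.2·0.204 = 0.041 in (exactly 2/49)
P − Ia = 6.970 − 0.041 = 33953/4900 ≈ 6.929 in (> 0, runoff occurs)
Runoff Q = (P−Ia)²/(P−Ia+S) = (6.929)²/(6.929+0.204) = 1152806209/171269700 ≈ 6.731 in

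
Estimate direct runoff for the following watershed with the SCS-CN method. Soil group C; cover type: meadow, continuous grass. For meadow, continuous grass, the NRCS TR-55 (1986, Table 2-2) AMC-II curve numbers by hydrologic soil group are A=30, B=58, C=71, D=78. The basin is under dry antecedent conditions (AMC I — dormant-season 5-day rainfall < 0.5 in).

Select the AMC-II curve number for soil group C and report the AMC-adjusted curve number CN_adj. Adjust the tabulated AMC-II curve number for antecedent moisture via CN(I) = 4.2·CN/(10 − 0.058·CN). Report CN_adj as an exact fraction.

NRCS table: meadow, continuous grass, soil group C → CN(II) = 71
CN(I) from CN(II)=71: (4.2·71)/(10 − 0.058·71) = 149100/2941 ≈ 50.697

CN_adj = 149100/2941 ≈ 50.697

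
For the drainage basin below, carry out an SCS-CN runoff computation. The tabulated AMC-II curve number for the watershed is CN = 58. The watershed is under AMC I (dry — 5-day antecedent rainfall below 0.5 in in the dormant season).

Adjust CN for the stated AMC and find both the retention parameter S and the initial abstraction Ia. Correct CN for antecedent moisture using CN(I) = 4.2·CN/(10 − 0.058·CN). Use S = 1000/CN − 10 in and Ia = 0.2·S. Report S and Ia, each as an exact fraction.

Adjust CN=58 to AMC I: 4.2·58/(10 − 0.058·58) → (1218/5) ÷ (1659/250) = 2900/79 ≈ 36.709
S = 1000/(2900/79) − 10 = 500/29 in ≈ 17.241 in
Ia = 0.2S: 0.2·17.241 = 3.448 in (exactly 100/29)

S = 500/29 in ≈ 17.241 in; Ia = 100/29 in ≈ 3.448 in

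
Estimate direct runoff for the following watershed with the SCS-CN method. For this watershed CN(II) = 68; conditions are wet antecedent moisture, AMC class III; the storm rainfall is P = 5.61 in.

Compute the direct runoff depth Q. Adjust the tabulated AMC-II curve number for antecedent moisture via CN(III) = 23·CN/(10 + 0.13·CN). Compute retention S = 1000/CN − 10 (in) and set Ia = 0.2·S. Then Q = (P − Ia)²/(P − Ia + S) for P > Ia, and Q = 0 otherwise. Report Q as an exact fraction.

Wet (AMC III): CN(III) = 23·68/(10 + 0.13·68) = 1564/(471/25) = 39100/471 ≈ 83.015
S = 1000/(39100/471) − 10 = 800/391 in ≈ 2.046 in
Initial abstraction Ia = S/5 = (800/391)/5 = 160/391 ≈ 0.409 in
Since P=5.610 > Ia=0.409: effective rainfall P−Ia = 203351/39100 in
Q: (203351/39100)² ÷ (283351/39100) = 41351629201/11079024100 in (≈ 3.732 in)

Q = 41351629201/11079024100 in ≈ 3.732 in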